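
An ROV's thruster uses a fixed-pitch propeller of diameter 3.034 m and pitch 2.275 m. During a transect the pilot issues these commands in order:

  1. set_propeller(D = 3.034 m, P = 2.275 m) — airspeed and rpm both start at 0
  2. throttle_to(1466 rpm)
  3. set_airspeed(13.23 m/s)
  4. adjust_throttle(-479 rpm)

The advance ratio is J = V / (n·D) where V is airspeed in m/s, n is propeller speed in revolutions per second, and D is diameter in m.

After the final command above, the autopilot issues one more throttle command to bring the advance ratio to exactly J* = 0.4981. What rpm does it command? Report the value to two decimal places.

rpm = 525.27

set_propeller: D = 3.034 m, P = 2.275 m (p = P/D = 0.749835); state ← (V=0, rpm=0)
throttle_to(1466): rpm ← 1466
set_airspeed(13.23): V ← 13.23 m/s
adjust_throttle(-479): rpm ← 1466 -479 = 987
final state: V = 13.23 m/s, rpm = 987 → n = rpm/60 = 16.450000 rev/s
target J* = 0.4981; solve J* = V/(n·D) for n: n = V/(J*·D) = 13.23/(0.4981 × 3.034) = 8.754427 rev/s
rpm = 60·n = 525.265620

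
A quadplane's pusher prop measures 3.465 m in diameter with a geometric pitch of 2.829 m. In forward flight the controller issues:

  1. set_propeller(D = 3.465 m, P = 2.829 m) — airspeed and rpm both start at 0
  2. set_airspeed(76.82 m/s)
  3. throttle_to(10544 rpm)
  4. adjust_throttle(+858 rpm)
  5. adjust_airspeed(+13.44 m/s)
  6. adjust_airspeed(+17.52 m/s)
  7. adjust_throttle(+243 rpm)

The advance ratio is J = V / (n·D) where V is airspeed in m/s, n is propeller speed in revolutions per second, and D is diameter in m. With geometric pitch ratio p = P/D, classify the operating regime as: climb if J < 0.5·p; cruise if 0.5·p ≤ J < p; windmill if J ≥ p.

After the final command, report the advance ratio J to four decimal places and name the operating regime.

set_propeller: D = 3.465 m, P = 2.829 m (p = P/D = 0.816450); state ← (V=0, rpm=0)
set_airspeed(76.82): V ← 76.82 m/s
throttle_to(10544): rpm ← 10544
adjust_throttle(+858): rpm ← 10544 +858 = 11402
adjust_airspeed(+13.44): V ← 76.82 +13.44 = 90.26 m/s
adjust_airspeed(+17.52): V ← 90.26 +17.52 = 107.78 m/s
adjust_throttle(+243): rpm ← 11402 +243 = 11645
final state: V = 107.78 m/s, rpm = 11645 → n = rpm/60 = 194.083333 rev/s
J = V / (n·D) = 107.78 / (194.083333 × 3.465) = 0.160268
regime bands: climb J<0.4082 | cruise [0.4082, 0.8165) | windmill J≥0.8165
J = 0.1603 → climb

J = 0.1603, regime = climb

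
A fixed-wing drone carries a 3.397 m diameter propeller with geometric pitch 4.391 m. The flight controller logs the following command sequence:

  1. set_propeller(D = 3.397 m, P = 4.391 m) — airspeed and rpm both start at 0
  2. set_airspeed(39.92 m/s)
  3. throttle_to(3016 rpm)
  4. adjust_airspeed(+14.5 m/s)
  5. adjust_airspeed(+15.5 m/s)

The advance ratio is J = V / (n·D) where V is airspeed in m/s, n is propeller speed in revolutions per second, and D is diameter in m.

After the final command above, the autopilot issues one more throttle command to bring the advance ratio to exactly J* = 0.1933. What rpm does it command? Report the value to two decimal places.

rpm = 6388.89

set_propeller: D = 3.397 m, P = 4.391 m (p = P/D = 1.292611); state ← (V=0, rpm=0)
set_airspeed(39.92): V ← 39.92 m/s
throttle_to(3016): rpm ← 3016
adjust_airspeed(+14.5): V ← 39.92 +14.5 = 54.42 m/s
adjust_airspeed(+15.5): V ← 54.42 +15.5 = 69.92 m/s
final state: V = 69.92 m/s, rpm = 3016 → n = rpm/60 = 50.266667 rev/s
target J* = 0.1933; solve J* = V/(n·D) for n: n = V/(J*·D) = 69.92/(0.1933 × 3.397) = 106.481465 rev/s
rpm = 60·n = 6388.887916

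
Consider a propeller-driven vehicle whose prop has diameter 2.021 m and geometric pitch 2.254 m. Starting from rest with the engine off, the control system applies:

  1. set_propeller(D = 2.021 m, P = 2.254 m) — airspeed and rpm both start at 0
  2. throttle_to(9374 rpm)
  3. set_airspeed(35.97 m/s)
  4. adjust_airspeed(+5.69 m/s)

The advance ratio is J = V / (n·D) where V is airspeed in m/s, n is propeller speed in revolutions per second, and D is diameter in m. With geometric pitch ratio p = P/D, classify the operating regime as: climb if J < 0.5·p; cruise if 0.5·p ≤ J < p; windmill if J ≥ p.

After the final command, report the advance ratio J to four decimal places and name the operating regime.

J = 0.1319, regime = climb

set_propeller: D = 2.021 m, P = 2.254 m (p = P/D = 1.115289); state ← (V=0, rpm=0)
throttle_to(9374): rpm ← 9374
set_airspeed(35.97): V ← 35.97 m/s
adjust_airspeed(+5.69): V ← 35.97 +5.69 = 41.66 m/s
final state: V = 41.66 m/s, rpm = 9374 → n = rpm/60 = 156.233333 rev/s
J = V / (n·D) = 41.66 / (156.233333 × 2.021) = 0.131941
regime bands: climb J<0.5576 | cruise [0.5576, 1.1153) | windmill J≥1.1153
J = 0.1319 → climb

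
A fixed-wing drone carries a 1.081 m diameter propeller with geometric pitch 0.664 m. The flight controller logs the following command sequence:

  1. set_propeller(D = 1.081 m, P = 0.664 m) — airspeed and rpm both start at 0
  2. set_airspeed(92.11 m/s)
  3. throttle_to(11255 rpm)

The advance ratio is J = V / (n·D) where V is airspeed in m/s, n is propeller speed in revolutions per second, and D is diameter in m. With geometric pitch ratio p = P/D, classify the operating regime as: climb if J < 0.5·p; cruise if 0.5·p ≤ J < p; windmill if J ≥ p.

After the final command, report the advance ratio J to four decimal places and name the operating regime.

J = 0.4542, regime = cruise

set_propeller: D = 1.081 m, P = 0.664 m (p = P/D = 0.614246); state ← (V=0, rpm=0)
set_airspeed(92.11): V ← 92.11 m/s
throttle_to(11255): rpm ← 11255
final state: V = 92.11 m/s, rpm = 11255 → n = rpm/60 = 187.583333 rev/s
J = V / (n·D) = 92.11 / (187.583333 × 1.081) = 0.454242
regime bands: climb J<0.3071 | cruise [0.3071, 0.6142) | windmill J≥0.6142
J = 0.4542 → cruise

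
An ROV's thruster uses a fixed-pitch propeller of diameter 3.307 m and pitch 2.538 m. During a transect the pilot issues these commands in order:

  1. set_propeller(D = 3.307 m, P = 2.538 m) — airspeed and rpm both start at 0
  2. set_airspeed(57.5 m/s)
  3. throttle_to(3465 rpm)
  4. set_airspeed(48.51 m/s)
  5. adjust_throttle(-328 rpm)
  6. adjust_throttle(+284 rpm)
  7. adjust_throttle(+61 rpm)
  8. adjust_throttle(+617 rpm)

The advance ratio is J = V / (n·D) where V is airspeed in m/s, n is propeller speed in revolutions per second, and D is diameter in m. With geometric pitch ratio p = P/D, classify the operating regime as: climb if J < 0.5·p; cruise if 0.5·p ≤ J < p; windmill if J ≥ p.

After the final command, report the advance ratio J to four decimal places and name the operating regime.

J = 0.2147, regime = climb

set_propeller: D = 3.307 m, P = 2.538 m (p = P/D = 0.767463); state ← (V=0, rpm=0)
set_airspeed(57.5): V ← 57.5 m/s
throttle_to(3465): rpm ← 3465
set_airspeed(48.51): V ← 48.51 m/s
adjust_throttle(-328): rpm ← 3465 -328 = 3137
adjust_throttle(+284): rpm ← 3137 +284 = 3421
adjust_throttle(+61): rpm ← 3421 +61 = 3482
adjust_throttle(+617): rpm ← 3482 +617 = 4099
final state: V = 48.51 m/s, rpm = 4099 → n = rpm/60 = 68.316667 rev/s
J = V / (n·D) = 48.51 / (68.316667 × 3.307) = 0.214719
regime bands: climb J<0.3837 | cruise [0.3837, 0.7675) | windmill J≥0.7675
J = 0.2147 → climb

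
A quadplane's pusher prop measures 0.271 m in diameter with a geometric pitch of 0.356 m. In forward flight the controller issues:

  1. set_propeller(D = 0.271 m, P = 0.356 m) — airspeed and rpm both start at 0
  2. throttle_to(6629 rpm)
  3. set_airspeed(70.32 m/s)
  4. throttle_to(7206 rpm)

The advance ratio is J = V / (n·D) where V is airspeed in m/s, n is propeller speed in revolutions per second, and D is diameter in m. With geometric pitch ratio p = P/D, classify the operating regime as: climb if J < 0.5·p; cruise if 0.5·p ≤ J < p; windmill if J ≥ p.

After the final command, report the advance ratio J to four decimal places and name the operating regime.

J = 2.1606, regime = windmill

set_propeller: D = 0.271 m, P = 0.356 m (p = P/D = 1.313653); state ← (V=0, rpm=0)
throttle_to(6629): rpm ← 6629
set_airspeed(70.32): V ← 70.32 m/s
throttle_to(7206): rpm ← 7206
final state: V = 70.32 m/s, rpm = 7206 → n = rpm/60 = 120.100000 rev/s
J = V / (n·D) = 70.32 / (120.100000 × 0.271) = 2.160561
regime bands: climb J<0.6568 | cruise [0.6568, 1.3137) | windmill J≥1.3137
J = 2.1606 → windmill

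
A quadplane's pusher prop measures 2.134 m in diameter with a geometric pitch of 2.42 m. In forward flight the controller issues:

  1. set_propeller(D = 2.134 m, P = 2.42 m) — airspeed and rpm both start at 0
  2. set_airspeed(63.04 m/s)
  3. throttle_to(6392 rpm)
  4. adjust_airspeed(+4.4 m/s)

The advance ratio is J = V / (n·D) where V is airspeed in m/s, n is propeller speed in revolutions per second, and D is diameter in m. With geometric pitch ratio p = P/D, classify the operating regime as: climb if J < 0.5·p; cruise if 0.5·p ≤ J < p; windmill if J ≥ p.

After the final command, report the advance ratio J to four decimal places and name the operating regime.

J = 0.2966, regime = climb

set_propeller: D = 2.134 m, P = 2.42 m (p = P/D = 1.134021); state ← (V=0, rpm=0)
set_airspeed(63.04): V ← 63.04 m/s
throttle_to(6392): rpm ← 6392
adjust_airspeed(+4.4): V ← 63.04 +4.4 = 67.44 m/s
final state: V = 67.44 m/s, rpm = 6392 → n = rpm/60 = 106.533333 rev/s
J = V / (n·D) = 67.44 / (106.533333 × 2.134) = 0.296645
regime bands: climb J<0.5670 | cruise [0.5670, 1.1340) | windmill J≥1.1340
J = 0.2966 → climb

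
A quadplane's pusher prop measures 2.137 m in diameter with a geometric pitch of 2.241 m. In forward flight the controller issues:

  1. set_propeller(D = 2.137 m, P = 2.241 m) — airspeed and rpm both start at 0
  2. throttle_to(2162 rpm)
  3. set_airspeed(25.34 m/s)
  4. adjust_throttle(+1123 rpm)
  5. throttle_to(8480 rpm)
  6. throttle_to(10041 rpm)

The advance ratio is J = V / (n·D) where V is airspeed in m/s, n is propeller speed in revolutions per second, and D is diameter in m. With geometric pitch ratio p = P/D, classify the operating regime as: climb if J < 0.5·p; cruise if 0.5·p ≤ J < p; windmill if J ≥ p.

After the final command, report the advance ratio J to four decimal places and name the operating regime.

J = 0.0709, regime = climb

set_propeller: D = 2.137 m, P = 2.241 m (p = P/D = 1.048666); state ← (V=0, rpm=0)
throttle_to(2162): rpm ← 2162
set_airspeed(25.34): V ← 25.34 m/s
adjust_throttle(+1123): rpm ← 2162 +1123 = 3285
throttle_to(8480): rpm ← 8480
throttle_to(10041): rpm ← 10041
final state: V = 25.34 m/s, rpm = 10041 → n = rpm/60 = 167.350000 rev/s
J = V / (n·D) = 25.34 / (167.350000 × 2.137) = 0.070856
regime bands: climb J<0.5243 | cruise [0.5243, 1.0487) | windmill J≥1.0487
J = 0.0709 → climb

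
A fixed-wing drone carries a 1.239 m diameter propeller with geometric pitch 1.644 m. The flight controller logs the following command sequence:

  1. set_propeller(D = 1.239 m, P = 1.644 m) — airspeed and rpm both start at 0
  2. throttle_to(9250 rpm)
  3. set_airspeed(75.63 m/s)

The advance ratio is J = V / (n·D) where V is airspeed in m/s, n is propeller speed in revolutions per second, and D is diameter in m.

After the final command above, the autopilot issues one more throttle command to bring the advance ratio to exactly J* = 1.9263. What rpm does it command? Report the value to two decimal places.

rpm = 1901.30

set_propeller: D = 1.239 m, P = 1.644 m (p = P/D = 1.326877); state ← (V=0, rpm=0)
throttle_to(9250): rpm ← 9250
set_airspeed(75.63): V ← 75.63 m/s
final state: V = 75.63 m/s, rpm = 9250 → n = rpm/60 = 154.166667 rev/s
target J* = 1.9263; solve J* = V/(n·D) for n: n = V/(J*·D) = 75.63/(1.9263 × 1.239) = 31.688295 rev/s
rpm = 60·n = 1901.297687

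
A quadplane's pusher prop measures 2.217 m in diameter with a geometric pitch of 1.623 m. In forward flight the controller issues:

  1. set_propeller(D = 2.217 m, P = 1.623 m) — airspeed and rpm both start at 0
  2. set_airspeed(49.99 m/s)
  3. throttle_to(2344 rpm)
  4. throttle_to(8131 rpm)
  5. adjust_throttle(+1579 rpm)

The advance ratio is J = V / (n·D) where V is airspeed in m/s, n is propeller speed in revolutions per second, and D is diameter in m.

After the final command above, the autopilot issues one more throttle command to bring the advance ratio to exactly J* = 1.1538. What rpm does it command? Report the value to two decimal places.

set_propeller: D = 2.217 m, P = 1.623 m (p = P/D = 0.732070); state ← (V=0, rpm=0)
set_airspeed(49.99): V ← 49.99 m/s
throttle_to(2344): rpm ← 2344
throttle_to(8131): rpm ← 8131
adjust_throttle(+1579): rpm ← 8131 +1579 = 9710
final state: V = 49.99 m/s, rpm = 9710 → n = rpm/60 = 161.833333 rev/s
target J* = 1.1538; solve J* = V/(n·D) for n: n = V/(J*·D) = 49.99/(1.1538 × 2.217) = 19.542805 rev/s
rpm = 60·n = 1172.568328

rpm = 1172.57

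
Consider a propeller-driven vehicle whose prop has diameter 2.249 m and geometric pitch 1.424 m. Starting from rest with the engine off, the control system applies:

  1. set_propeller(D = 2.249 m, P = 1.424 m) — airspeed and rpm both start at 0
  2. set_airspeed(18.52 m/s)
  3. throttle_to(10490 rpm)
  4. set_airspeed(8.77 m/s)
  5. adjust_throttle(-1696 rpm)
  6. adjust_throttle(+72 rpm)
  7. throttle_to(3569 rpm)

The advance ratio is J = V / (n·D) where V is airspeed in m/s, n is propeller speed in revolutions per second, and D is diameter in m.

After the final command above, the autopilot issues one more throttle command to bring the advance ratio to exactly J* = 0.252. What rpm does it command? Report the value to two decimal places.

rpm = 928.45

set_propeller: D = 2.249 m, P = 1.424 m (p = P/D = 0.633170); state ← (V=0, rpm=0)
set_airspeed(18.52): V ← 18.52 m/s
throttle_to(10490): rpm ← 10490
set_airspeed(8.77): V ← 8.77 m/s
adjust_throttle(-1696): rpm ← 10490 -1696 = 8794
adjust_throttle(+72): rpm ← 8794 +72 = 8866
throttle_to(3569): rpm ← 3569
final state: V = 8.77 m/s, rpm = 3569 → n = rpm/60 = 59.483333 rev/s
target J* = 0.252; solve J* = V/(n·D) for n: n = V/(J*·D) = 8.77/(0.252 × 2.249) = 15.474250 rev/s
rpm = 60·n = 928.454975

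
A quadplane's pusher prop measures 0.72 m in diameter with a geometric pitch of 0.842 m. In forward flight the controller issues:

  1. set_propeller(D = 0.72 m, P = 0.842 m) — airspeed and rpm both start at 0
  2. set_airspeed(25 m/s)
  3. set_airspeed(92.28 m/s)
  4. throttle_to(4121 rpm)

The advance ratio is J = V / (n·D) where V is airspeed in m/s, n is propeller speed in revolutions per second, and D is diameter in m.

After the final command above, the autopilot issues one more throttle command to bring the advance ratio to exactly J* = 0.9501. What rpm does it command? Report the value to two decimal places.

set_propeller: D = 0.72 m, P = 0.842 m (p = P/D = 1.169444); state ← (V=0, rpm=0)
set_airspeed(25): V ← 25 m/s
set_airspeed(92.28): V ← 92.28 m/s
throttle_to(4121): rpm ← 4121
final state: V = 92.28 m/s, rpm = 4121 → n = rpm/60 = 68.683333 rev/s
target J* = 0.9501; solve J* = V/(n·D) for n: n = V/(J*·D) = 92.28/(0.9501 × 0.72) = 134.898081 rev/s
rpm = 60·n = 8093.884854

rpm = 8093.88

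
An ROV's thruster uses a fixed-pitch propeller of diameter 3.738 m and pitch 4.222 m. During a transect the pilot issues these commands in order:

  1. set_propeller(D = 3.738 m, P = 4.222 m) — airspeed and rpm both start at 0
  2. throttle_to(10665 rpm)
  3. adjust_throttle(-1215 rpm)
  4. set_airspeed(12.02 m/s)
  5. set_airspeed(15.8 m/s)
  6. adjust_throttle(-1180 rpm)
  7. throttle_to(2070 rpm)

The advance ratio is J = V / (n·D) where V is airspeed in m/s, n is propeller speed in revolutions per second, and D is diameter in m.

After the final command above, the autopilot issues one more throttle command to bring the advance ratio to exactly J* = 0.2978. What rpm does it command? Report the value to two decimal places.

rpm = 851.62

set_propeller: D = 3.738 m, P = 4.222 m (p = P/D = 1.129481); state ← (V=0, rpm=0)
throttle_to(10665): rpm ← 10665
adjust_throttle(-1215): rpm ← 10665 -1215 = 9450
set_airspeed(12.02): V ← 12.02 m/s
set_airspeed(15.8): V ← 15.8 m/s
adjust_throttle(-1180): rpm ← 9450 -1180 = 8270
throttle_to(2070): rpm ← 2070
final state: V = 15.8 m/s, rpm = 2070 → n = rpm/60 = 34.500000 rev/s
target J* = 0.2978; solve J* = V/(n·D) for n: n = V/(J*·D) = 15.8/(0.2978 × 3.738) = 14.193617 rev/s
rpm = 60·n = 851.617048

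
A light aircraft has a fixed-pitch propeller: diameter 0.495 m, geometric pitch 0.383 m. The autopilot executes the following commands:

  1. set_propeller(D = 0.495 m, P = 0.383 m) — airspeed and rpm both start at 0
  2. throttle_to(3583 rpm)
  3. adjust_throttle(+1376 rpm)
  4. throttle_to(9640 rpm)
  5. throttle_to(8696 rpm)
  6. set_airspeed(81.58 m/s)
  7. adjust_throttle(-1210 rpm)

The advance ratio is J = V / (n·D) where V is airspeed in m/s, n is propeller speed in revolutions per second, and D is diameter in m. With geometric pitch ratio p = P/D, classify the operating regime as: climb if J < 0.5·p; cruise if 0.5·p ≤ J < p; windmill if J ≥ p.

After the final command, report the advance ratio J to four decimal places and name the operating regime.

set_propeller: D = 0.495 m, P = 0.383 m (p = P/D = 0.773737); state ← (V=0, rpm=0)
throttle_to(3583): rpm ← 3583
adjust_throttle(+1376): rpm ← 3583 +1376 = 4959
throttle_to(9640): rpm ← 9640
throttle_to(8696): rpm ← 8696
set_airspeed(81.58): V ← 81.58 m/s
adjust_throttle(-1210): rpm ← 8696 -1210 = 7486
final state: V = 81.58 m/s, rpm = 7486 → n = rpm/60 = 124.766667 rev/s
J = V / (n·D) = 81.58 / (124.766667 × 0.495) = 1.320930
regime bands: climb J<0.3869 | cruise [0.3869, 0.7737) | windmill J≥0.7737
J = 1.3209 → windmill

J = 1.3209, regime = windmill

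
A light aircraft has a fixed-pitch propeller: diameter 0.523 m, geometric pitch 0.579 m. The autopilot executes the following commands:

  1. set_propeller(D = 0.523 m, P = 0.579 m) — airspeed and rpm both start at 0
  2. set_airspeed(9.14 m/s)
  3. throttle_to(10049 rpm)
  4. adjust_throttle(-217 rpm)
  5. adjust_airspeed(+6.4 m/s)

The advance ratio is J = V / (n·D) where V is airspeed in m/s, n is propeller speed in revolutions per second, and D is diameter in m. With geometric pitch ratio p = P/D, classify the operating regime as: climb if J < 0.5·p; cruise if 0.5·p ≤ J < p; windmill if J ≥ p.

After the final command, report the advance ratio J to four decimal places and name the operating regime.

J = 0.1813, regime = climb

set_propeller: D = 0.523 m, P = 0.579 m (p = P/D = 1.107075); state ← (V=0, rpm=0)
set_airspeed(9.14): V ← 9.14 m/s
throttle_to(10049): rpm ← 10049
adjust_throttle(-217): rpm ← 10049 -217 = 9832
adjust_airspeed(+6.4): V ← 9.14 +6.4 = 15.54 m/s
final state: V = 15.54 m/s, rpm = 9832 → n = rpm/60 = 163.866667 rev/s
J = V / (n·D) = 15.54 / (163.866667 × 0.523) = 0.181325
regime bands: climb J<0.5535 | cruise [0.5535, 1.1071) | windmill J≥1.1071
J = 0.1813 → climb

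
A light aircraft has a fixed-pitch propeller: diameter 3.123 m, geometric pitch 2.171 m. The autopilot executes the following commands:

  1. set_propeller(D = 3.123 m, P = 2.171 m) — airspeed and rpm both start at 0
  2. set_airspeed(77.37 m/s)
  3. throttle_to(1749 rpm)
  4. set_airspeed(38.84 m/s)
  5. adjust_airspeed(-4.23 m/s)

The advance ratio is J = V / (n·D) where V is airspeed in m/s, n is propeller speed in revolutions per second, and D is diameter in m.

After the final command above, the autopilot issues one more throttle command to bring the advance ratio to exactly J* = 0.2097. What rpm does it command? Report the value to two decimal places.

rpm = 3170.90

set_propeller: D = 3.123 m, P = 2.171 m (p = P/D = 0.695165); state ← (V=0, rpm=0)
set_airspeed(77.37): V ← 77.37 m/s
throttle_to(1749): rpm ← 1749
set_airspeed(38.84): V ← 38.84 m/s
adjust_airspeed(-4.23): V ← 38.84 -4.23 = 34.61 m/s
final state: V = 34.61 m/s, rpm = 1749 → n = rpm/60 = 29.150000 rev/s
target J* = 0.2097; solve J* = V/(n·D) for n: n = V/(J*·D) = 34.61/(0.2097 × 3.123) = 52.848320 rev/s
rpm = 60·n = 3170.899190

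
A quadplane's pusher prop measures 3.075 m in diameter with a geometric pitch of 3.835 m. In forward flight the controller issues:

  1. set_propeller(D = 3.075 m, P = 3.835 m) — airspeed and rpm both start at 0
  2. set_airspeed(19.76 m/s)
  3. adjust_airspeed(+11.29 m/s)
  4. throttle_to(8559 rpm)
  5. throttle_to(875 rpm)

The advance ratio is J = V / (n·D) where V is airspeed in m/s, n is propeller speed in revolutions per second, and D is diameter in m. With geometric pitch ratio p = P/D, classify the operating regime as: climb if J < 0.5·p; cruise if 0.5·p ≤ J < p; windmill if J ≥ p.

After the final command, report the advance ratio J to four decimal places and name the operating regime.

set_propeller: D = 3.075 m, P = 3.835 m (p = P/D = 1.247154); state ← (V=0, rpm=0)
set_airspeed(19.76): V ← 19.76 m/s
adjust_airspeed(+11.29): V ← 19.76 +11.29 = 31.05 m/s
throttle_to(8559): rpm ← 8559
throttle_to(875): rpm ← 875
final state: V = 31.05 m/s, rpm = 875 → n = rpm/60 = 14.583333 rev/s
J = V / (n·D) = 31.05 / (14.583333 × 3.075) = 0.692404
regime bands: climb J<0.6236 | cruise [0.6236, 1.2472) | windmill J≥1.2472
J = 0.6924 → cruise

J = 0.6924, regime = cruise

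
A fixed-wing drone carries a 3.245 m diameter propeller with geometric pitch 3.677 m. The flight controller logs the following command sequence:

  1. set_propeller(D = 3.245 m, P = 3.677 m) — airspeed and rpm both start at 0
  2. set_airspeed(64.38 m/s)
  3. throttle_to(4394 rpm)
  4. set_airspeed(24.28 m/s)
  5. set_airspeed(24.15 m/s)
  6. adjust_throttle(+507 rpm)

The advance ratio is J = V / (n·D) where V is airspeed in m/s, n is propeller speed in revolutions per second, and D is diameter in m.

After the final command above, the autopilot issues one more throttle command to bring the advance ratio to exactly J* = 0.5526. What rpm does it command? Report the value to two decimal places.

rpm = 808.06

set_propeller: D = 3.245 m, P = 3.677 m (p = P/D = 1.133128); state ← (V=0, rpm=0)
set_airspeed(64.38): V ← 64.38 m/s
throttle_to(4394): rpm ← 4394
set_airspeed(24.28): V ← 24.28 m/s
set_airspeed(24.15): V ← 24.15 m/s
adjust_throttle(+507): rpm ← 4394 +507 = 4901
final state: V = 24.15 m/s, rpm = 4901 → n = rpm/60 = 81.683333 rev/s
target J* = 0.5526; solve J* = V/(n·D) for n: n = V/(J*·D) = 24.15/(0.5526 × 3.245) = 13.467642 rev/s
rpm = 60·n = 808.058501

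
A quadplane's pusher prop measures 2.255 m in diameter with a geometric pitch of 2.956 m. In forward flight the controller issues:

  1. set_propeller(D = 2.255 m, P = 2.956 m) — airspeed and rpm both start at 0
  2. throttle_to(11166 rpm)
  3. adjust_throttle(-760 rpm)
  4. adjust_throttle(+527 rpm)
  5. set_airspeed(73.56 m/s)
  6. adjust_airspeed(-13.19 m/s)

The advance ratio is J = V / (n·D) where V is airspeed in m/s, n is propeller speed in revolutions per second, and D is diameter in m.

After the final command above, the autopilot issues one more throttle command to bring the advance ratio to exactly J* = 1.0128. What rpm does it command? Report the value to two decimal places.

rpm = 1586.00

set_propeller: D = 2.255 m, P = 2.956 m (p = P/D = 1.310865); state ← (V=0, rpm=0)
throttle_to(11166): rpm ← 11166
adjust_throttle(-760): rpm ← 11166 -760 = 10406
adjust_throttle(+527): rpm ← 10406 +527 = 10933
set_airspeed(73.56): V ← 73.56 m/s
adjust_airspeed(-13.19): V ← 73.56 -13.19 = 60.37 m/s
final state: V = 60.37 m/s, rpm = 10933 → n = rpm/60 = 182.216667 rev/s
target J* = 1.0128; solve J* = V/(n·D) for n: n = V/(J*·D) = 60.37/(1.0128 × 2.255) = 26.433273 rev/s
rpm = 60·n = 1585.996364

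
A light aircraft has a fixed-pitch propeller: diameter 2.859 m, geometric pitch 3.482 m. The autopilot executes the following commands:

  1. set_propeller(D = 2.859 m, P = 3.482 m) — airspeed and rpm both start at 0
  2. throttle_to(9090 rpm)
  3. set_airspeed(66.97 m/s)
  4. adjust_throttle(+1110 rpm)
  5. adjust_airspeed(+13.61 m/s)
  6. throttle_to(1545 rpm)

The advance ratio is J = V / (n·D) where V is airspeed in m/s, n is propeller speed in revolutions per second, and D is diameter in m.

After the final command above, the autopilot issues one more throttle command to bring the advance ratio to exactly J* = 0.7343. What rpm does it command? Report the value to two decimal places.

set_propeller: D = 2.859 m, P = 3.482 m (p = P/D = 1.217908); state ← (V=0, rpm=0)
throttle_to(9090): rpm ← 9090
set_airspeed(66.97): V ← 66.97 m/s
adjust_throttle(+1110): rpm ← 9090 +1110 = 10200
adjust_airspeed(+13.61): V ← 66.97 +13.61 = 80.58 m/s
throttle_to(1545): rpm ← 1545
final state: V = 80.58 m/s, rpm = 1545 → n = rpm/60 = 25.750000 rev/s
target J* = 0.7343; solve J* = V/(n·D) for n: n = V/(J*·D) = 80.58/(0.7343 × 2.859) = 38.383059 rev/s
rpm = 60·n = 2302.983518

rpm = 2302.98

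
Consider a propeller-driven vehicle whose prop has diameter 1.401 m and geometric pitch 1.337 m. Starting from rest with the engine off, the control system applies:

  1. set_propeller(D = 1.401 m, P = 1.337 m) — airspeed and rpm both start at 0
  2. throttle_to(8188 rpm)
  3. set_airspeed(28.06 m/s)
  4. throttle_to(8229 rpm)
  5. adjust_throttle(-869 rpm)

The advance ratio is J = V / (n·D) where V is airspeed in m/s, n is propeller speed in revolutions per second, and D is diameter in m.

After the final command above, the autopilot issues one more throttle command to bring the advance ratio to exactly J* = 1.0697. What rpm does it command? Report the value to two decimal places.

rpm = 1123.41

set_propeller: D = 1.401 m, P = 1.337 m (p = P/D = 0.954318); state ← (V=0, rpm=0)
throttle_to(8188): rpm ← 8188
set_airspeed(28.06): V ← 28.06 m/s
throttle_to(8229): rpm ← 8229
adjust_throttle(-869): rpm ← 8229 -869 = 7360
final state: V = 28.06 m/s, rpm = 7360 → n = rpm/60 = 122.666667 rev/s
target J* = 1.0697; solve J* = V/(n·D) for n: n = V/(J*·D) = 28.06/(1.0697 × 1.401) = 18.723522 rev/s
rpm = 60·n = 1123.411295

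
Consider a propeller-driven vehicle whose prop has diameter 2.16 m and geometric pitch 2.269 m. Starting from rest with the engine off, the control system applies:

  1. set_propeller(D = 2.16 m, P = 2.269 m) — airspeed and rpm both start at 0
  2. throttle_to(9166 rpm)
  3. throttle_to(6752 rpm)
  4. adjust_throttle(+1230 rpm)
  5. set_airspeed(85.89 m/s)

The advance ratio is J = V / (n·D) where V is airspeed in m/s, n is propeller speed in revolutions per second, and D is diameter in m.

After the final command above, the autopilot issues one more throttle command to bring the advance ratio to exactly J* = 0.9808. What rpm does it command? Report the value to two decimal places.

set_propeller: D = 2.16 m, P = 2.269 m (p = P/D = 1.050463); state ← (V=0, rpm=0)
throttle_to(9166): rpm ← 9166
throttle_to(6752): rpm ← 6752
adjust_throttle(+1230): rpm ← 6752 +1230 = 7982
set_airspeed(85.89): V ← 85.89 m/s
final state: V = 85.89 m/s, rpm = 7982 → n = rpm/60 = 133.033333 rev/s
target J* = 0.9808; solve J* = V/(n·D) for n: n = V/(J*·D) = 85.89/(0.9808 × 2.16) = 40.542301 rev/s
rpm = 60·n = 2432.538064

rpm = 2432.54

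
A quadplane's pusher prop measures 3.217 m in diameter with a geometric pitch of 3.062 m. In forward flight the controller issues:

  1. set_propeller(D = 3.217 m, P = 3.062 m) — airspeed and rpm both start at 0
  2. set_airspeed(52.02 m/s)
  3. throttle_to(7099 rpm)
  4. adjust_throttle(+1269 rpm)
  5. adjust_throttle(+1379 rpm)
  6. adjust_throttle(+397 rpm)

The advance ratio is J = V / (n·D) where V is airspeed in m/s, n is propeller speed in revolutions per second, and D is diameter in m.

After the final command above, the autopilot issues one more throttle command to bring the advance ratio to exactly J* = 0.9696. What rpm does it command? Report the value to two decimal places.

set_propeller: D = 3.217 m, P = 3.062 m (p = P/D = 0.951818); state ← (V=0, rpm=0)
set_airspeed(52.02): V ← 52.02 m/s
throttle_to(7099): rpm ← 7099
adjust_throttle(+1269): rpm ← 7099 +1269 = 8368
adjust_throttle(+1379): rpm ← 8368 +1379 = 9747
adjust_throttle(+397): rpm ← 9747 +397 = 10144
final state: V = 52.02 m/s, rpm = 10144 → n = rpm/60 = 169.066667 rev/s
target J* = 0.9696; solve J* = V/(n·D) for n: n = V/(J*·D) = 52.02/(0.9696 × 3.217) = 16.677336 rev/s
rpm = 60·n = 1000.640163

rpm = 1000.64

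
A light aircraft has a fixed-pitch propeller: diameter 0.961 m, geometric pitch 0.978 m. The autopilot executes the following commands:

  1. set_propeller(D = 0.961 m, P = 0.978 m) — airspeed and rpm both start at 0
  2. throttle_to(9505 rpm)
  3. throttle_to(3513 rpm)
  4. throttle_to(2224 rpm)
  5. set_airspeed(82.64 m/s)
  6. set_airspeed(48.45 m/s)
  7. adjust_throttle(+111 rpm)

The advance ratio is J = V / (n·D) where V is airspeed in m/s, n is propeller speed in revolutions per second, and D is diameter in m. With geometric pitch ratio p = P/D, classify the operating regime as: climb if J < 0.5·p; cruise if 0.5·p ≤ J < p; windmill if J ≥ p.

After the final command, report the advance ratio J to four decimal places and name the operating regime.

J = 1.2955, regime = windmill

set_propeller: D = 0.961 m, P = 0.978 m (p = P/D = 1.017690); state ← (V=0, rpm=0)
throttle_to(9505): rpm ← 9505
throttle_to(3513): rpm ← 3513
throttle_to(2224): rpm ← 2224
set_airspeed(82.64): V ← 82.64 m/s
set_airspeed(48.45): V ← 48.45 m/s
adjust_throttle(+111): rpm ← 2224 +111 = 2335
final state: V = 48.45 m/s, rpm = 2335 → n = rpm/60 = 38.916667 rev/s
J = V / (n·D) = 48.45 / (38.916667 × 0.961) = 1.295492
regime bands: climb J<0.5088 | cruise [0.5088, 1.0177) | windmill J≥1.0177
J = 1.2955 → windmill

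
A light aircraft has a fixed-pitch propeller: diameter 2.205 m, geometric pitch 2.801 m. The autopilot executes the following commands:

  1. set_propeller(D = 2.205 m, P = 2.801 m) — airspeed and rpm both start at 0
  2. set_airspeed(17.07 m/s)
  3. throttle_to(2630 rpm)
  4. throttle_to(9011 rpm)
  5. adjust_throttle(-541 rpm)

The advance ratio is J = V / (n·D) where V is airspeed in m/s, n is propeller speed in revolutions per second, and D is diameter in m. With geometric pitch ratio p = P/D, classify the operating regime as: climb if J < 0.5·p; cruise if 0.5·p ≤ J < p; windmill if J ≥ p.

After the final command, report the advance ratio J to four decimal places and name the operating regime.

set_propeller: D = 2.205 m, P = 2.801 m (p = P/D = 1.270295); state ← (V=0, rpm=0)
set_airspeed(17.07): V ← 17.07 m/s
throttle_to(2630): rpm ← 2630
throttle_to(9011): rpm ← 9011
adjust_throttle(-541): rpm ← 9011 -541 = 8470
final state: V = 17.07 m/s, rpm = 8470 → n = rpm/60 = 141.166667 rev/s
J = V / (n·D) = 17.07 / (141.166667 × 2.205) = 0.054839
regime bands: climb J<0.6351 | cruise [0.6351, 1.2703) | windmill J≥1.2703
J = 0.0548 → climb

J = 0.0548, regime = climb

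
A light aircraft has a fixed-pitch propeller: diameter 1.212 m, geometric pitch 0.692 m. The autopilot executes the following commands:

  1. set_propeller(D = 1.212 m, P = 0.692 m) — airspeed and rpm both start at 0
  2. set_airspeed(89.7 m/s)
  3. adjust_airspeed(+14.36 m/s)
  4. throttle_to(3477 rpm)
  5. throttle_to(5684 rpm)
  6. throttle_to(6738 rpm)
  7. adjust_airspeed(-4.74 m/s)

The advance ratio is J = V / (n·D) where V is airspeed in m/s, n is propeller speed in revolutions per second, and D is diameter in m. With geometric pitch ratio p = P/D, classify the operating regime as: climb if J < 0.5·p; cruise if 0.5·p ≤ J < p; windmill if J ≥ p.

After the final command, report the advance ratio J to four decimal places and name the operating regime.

set_propeller: D = 1.212 m, P = 0.692 m (p = P/D = 0.570957); state ← (V=0, rpm=0)
set_airspeed(89.7): V ← 89.7 m/s
adjust_airspeed(+14.36): V ← 89.7 +14.36 = 104.06 m/s
throttle_to(3477): rpm ← 3477
throttle_to(5684): rpm ← 5684
throttle_to(6738): rpm ← 6738
adjust_airspeed(-4.74): V ← 104.06 -4.74 = 99.32 m/s
final state: V = 99.32 m/s, rpm = 6738 → n = rpm/60 = 112.300000 rev/s
J = V / (n·D) = 99.32 / (112.300000 × 1.212) = 0.729717
regime bands: climb J<0.2855 | cruise [0.2855, 0.5710) | windmill J≥0.5710
J = 0.7297 → windmill

J = 0.7297, regime = windmill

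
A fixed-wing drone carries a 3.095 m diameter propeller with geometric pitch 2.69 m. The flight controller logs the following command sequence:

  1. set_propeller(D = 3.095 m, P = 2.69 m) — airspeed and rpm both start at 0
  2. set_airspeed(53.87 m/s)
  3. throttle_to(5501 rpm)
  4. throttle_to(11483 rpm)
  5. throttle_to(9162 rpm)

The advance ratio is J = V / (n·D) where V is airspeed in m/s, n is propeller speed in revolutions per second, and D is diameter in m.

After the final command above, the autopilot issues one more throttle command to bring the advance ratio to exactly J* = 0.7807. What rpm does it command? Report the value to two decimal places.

set_propeller: D = 3.095 m, P = 2.69 m (p = P/D = 0.869144); state ← (V=0, rpm=0)
set_airspeed(53.87): V ← 53.87 m/s
throttle_to(5501): rpm ← 5501
throttle_to(11483): rpm ← 11483
throttle_to(9162): rpm ← 9162
final state: V = 53.87 m/s, rpm = 9162 → n = rpm/60 = 152.700000 rev/s
target J* = 0.7807; solve J* = V/(n·D) for n: n = V/(J*·D) = 53.87/(0.7807 × 3.095) = 22.294726 rev/s
rpm = 60·n = 1337.683571

rpm = 1337.68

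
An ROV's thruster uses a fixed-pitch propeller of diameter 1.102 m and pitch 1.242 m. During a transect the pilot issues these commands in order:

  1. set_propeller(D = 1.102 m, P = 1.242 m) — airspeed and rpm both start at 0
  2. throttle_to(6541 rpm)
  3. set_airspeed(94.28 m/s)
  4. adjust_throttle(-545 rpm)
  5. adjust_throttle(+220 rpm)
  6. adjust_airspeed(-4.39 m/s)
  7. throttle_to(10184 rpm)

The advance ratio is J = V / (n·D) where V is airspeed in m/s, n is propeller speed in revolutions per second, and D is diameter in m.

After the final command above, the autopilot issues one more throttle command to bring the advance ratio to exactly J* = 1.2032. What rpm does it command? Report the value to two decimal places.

rpm = 4067.65

set_propeller: D = 1.102 m, P = 1.242 m (p = P/D = 1.127042); state ← (V=0, rpm=0)
throttle_to(6541): rpm ← 6541
set_airspeed(94.28): V ← 94.28 m/s
adjust_throttle(-545): rpm ← 6541 -545 = 5996
adjust_throttle(+220): rpm ← 5996 +220 = 6216
adjust_airspeed(-4.39): V ← 94.28 -4.39 = 89.89 m/s
throttle_to(10184): rpm ← 10184
final state: V = 89.89 m/s, rpm = 10184 → n = rpm/60 = 169.733333 rev/s
target J* = 1.2032; solve J* = V/(n·D) for n: n = V/(J*·D) = 89.89/(1.2032 × 1.102) = 67.794110 rev/s
rpm = 60·n = 4067.646590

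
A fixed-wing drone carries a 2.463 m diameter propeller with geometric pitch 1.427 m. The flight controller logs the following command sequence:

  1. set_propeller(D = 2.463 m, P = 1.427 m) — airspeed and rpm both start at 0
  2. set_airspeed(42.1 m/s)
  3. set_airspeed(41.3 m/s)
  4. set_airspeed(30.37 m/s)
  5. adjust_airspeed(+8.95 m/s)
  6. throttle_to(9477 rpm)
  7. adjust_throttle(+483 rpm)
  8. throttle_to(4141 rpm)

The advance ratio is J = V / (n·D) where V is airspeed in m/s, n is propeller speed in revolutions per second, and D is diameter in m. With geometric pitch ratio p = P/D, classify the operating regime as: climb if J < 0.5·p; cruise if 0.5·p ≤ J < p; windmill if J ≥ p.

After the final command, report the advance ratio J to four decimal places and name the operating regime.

J = 0.2313, regime = climb

set_propeller: D = 2.463 m, P = 1.427 m (p = P/D = 0.579375); state ← (V=0, rpm=0)
set_airspeed(42.1): V ← 42.1 m/s
set_airspeed(41.3): V ← 41.3 m/s
set_airspeed(30.37): V ← 30.37 m/s
adjust_airspeed(+8.95): V ← 30.37 +8.95 = 39.32 m/s
throttle_to(9477): rpm ← 9477
adjust_throttle(+483): rpm ← 9477 +483 = 9960
throttle_to(4141): rpm ← 4141
final state: V = 39.32 m/s, rpm = 4141 → n = rpm/60 = 69.016667 rev/s
J = V / (n·D) = 39.32 / (69.016667 × 2.463) = 0.231310
regime bands: climb J<0.2897 | cruise [0.2897, 0.5794) | windmill J≥0.5794
J = 0.2313 → climb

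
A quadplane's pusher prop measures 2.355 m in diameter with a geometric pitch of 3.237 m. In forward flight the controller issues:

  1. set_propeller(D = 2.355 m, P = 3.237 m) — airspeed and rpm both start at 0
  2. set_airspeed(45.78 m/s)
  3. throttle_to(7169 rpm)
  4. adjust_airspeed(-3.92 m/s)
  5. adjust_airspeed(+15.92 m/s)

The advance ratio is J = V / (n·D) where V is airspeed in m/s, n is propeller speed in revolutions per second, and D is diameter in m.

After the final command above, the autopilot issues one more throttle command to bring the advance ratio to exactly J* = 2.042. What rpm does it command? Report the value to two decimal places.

set_propeller: D = 2.355 m, P = 3.237 m (p = P/D = 1.374522); state ← (V=0, rpm=0)
set_airspeed(45.78): V ← 45.78 m/s
throttle_to(7169): rpm ← 7169
adjust_airspeed(-3.92): V ← 45.78 -3.92 = 41.86 m/s
adjust_airspeed(+15.92): V ← 41.86 +15.92 = 57.78 m/s
final state: V = 57.78 m/s, rpm = 7169 → n = rpm/60 = 119.483333 rev/s
target J* = 2.042; solve J* = V/(n·D) for n: n = V/(J*·D) = 57.78/(2.042 × 2.355) = 12.015197 rev/s
rpm = 60·n = 720.911807

rpm = 720.91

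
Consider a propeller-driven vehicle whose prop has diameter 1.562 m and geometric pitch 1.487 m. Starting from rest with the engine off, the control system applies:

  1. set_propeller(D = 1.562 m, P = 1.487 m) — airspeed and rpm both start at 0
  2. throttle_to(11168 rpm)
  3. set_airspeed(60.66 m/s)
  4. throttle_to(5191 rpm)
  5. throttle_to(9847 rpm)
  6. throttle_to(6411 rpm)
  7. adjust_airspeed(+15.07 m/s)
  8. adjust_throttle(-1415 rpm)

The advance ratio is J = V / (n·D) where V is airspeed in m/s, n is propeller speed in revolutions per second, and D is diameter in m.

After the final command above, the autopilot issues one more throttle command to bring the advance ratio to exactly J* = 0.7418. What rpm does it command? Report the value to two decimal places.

set_propeller: D = 1.562 m, P = 1.487 m (p = P/D = 0.951985); state ← (V=0, rpm=0)
throttle_to(11168): rpm ← 11168
set_airspeed(60.66): V ← 60.66 m/s
throttle_to(5191): rpm ← 5191
throttle_to(9847): rpm ← 9847
throttle_to(6411): rpm ← 6411
adjust_airspeed(+15.07): V ← 60.66 +15.07 = 75.73 m/s
adjust_throttle(-1415): rpm ← 6411 -1415 = 4996
final state: V = 75.73 m/s, rpm = 4996 → n = rpm/60 = 83.266667 rev/s
target J* = 0.7418; solve J* = V/(n·D) for n: n = V/(J*·D) = 75.73/(0.7418 × 1.562) = 65.358202 rev/s
rpm = 60·n = 3921.492138

rpm = 3921.49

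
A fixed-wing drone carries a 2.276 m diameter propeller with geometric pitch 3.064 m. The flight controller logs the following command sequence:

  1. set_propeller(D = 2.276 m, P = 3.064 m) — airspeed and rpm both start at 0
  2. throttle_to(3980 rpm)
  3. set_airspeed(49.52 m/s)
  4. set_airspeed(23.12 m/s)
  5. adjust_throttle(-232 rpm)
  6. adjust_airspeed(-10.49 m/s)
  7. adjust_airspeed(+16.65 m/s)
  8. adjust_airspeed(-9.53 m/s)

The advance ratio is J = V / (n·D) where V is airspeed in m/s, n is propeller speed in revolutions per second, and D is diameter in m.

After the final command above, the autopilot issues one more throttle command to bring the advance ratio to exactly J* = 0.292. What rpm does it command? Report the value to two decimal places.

rpm = 1783.05

set_propeller: D = 2.276 m, P = 3.064 m (p = P/D = 1.346221); state ← (V=0, rpm=0)
throttle_to(3980): rpm ← 3980
set_airspeed(49.52): V ← 49.52 m/s
set_airspeed(23.12): V ← 23.12 m/s
adjust_throttle(-232): rpm ← 3980 -232 = 3748
adjust_airspeed(-10.49): V ← 23.12 -10.49 = 12.63 m/s
adjust_airspeed(+16.65): V ← 12.63 +16.65 = 29.28 m/s
adjust_airspeed(-9.53): V ← 29.28 -9.53 = 19.75 m/s
final state: V = 19.75 m/s, rpm = 3748 → n = rpm/60 = 62.466667 rev/s
target J* = 0.292; solve J* = V/(n·D) for n: n = V/(J*·D) = 19.75/(0.292 × 2.276) = 29.717481 rev/s
rpm = 60·n = 1783.048848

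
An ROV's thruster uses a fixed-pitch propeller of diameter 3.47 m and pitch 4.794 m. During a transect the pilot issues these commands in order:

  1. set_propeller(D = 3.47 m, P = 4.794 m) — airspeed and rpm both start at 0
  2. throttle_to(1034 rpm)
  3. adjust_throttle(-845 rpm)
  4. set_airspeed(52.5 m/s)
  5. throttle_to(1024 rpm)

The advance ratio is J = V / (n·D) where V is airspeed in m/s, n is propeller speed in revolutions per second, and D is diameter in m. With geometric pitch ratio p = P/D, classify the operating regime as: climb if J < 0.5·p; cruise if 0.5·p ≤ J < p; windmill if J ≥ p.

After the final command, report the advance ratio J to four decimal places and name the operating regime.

set_propeller: D = 3.47 m, P = 4.794 m (p = P/D = 1.381556); state ← (V=0, rpm=0)
throttle_to(1034): rpm ← 1034
adjust_throttle(-845): rpm ← 1034 -845 = 189
set_airspeed(52.5): V ← 52.5 m/s
throttle_to(1024): rpm ← 1024
final state: V = 52.5 m/s, rpm = 1024 → n = rpm/60 = 17.066667 rev/s
J = V / (n·D) = 52.5 / (17.066667 × 3.47) = 0.886505
regime bands: climb J<0.6908 | cruise [0.6908, 1.3816) | windmill J≥1.3816
J = 0.8865 → cruise

J = 0.8865, regime = cruise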